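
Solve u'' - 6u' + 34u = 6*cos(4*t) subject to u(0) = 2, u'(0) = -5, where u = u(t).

Characteristic equation r² - 6r + 34 = 0 has discriminant (-6)² - 4·(34) = -100 < 0, so r = 3 ± 5i.
Hence u_h = C1*cos(5*t)*exp(3*t) + C2*exp(3*t)*sin(5*t).
Try u_p = A*cos(4*t) + B*sin(4*t). Substituting and equating the coefficients of cos(4t) and sin(4t) gives A = 3/25, B = -4/25, so u_p = -4*sin(4*t)/25 + 3*cos(4*t)/25.
General solution: u = -4*sin(4*t)/25 + 3*cos(4*t)/25 + C1*cos(5*t)*exp(3*t) + C2*exp(3*t)*sin(5*t).
Apply the initial conditions: u(0) = 3/25 + C1 = 2 and u'(0) = -16/25 + 3*C1 + 5*C2 = -5. Solving gives C1 = 47/25, C2 = -2.

u = -4*sin(4*t)/25 + 3*cos(4*t)/25 - 2*exp(3*t)*sin(5*t) + 47*cos(5*t)*exp(3*t)/25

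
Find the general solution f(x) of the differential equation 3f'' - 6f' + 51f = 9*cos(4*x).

Divide through by 3: f'' - 2f' + 17f = 3*cos(4*x).
Characteristic equation r² - 2r + 17 = 0 has discriminant (-2)² - 4·(17) = -64 < 0, so r = 1 ± 4i.
Hence f_h = C1*cos(4*x)*exp(x) + C2*exp(x)*sin(4*x).
Try f_p = A*cos(4*x) + B*sin(4*x). Substituting and equating the coefficients of cos(4x) and sin(4x) gives A = 3/65, B = -24/65, so f_p = -24*sin(4*x)/65 + 3*cos(4*x)/65.

f = -24*sin(4*x)/65 + 3*cos(4*x)/65 + C1*cos(4*x)*exp(x) + C2*exp(x)*sin(4*x)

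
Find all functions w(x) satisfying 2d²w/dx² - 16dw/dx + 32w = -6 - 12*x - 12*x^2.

Divide through by 2: w'' - 8w' + 16w = -3 - 6*x - 6*x^2.
Characteristic equation r² - 8r + 16 = 0 has discriminant (-8)² - 4·(16) = 0, so r = 4 is a repeated root.
Hence w_h = (C1 + C2*x)*exp(4*x).
For the particular solution try w_p = A0 + A1*x + A2*x^2. Substituting and matching coefficients of each power of x gives A0 = -33/64, A1 = -3/4, A2 = -3/8, so w_p = -33/64 - 3*x/4 - 3*x^2/8.

w = -33/64 - 3*x/4 - 3*x**2/8 + C1*exp(4*x) + C2*x*exp(4*x)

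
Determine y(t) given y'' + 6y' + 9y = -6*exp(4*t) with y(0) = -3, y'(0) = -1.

y = -141*exp(-3*t)/49 - 6*exp(4*t)/49 - 64*t*exp(-3*t)/7

Characteristic equation r² + 6r + 9 = 0 has discriminant (6)² - 4·(9) = 0, so r = -3 is a repeated root.
Hence y_h = (C1 + C2*t)*exp(-3*t).
Try y_p = A*exp(4*t). Substituting into the equation and dividing by exp(4*t) gives A = -6/49, so y_p = -6*exp(4*t)/49.
General solution: y = -6*exp(4*t)/49 + C1*exp(-3*t) + C2*t*exp(-3*t).
Apply the initial conditions: y(0) = -6/49 + C1 = -3 and y'(0) = -24/49 + C2 - 3*C1 = -1. Solving gives C1 = -141/49, C2 = -64/7.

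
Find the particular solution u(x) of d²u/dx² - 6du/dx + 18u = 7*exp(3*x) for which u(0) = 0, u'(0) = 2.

Characteristic equation r² - 6r + 18 = 0 has discriminant (-6)² - 4·(18) = -36 < 0, so r = 3 ± 3i.
Hence u_h = C1*cos(3*x)*exp(3*x) + C2*exp(3*x)*sin(3*x).
Try u_p = A*exp(3*x). Substituting into the equation and dividing by exp(3*x) gives A = 7/9, so u_p = 7*exp(3*x)/9.
General solution: u = 7*exp(3*x)/9 + C1*cos(3*x)*exp(3*x) + C2*exp(3*x)*sin(3*x).
Apply the initial conditions: u(0) = 7/9 + C1 = 0 and u'(0) = 7/3 + 3*C1 + 3*C2 = 2. Solving gives C1 = -7/9, C2 = 2/3.

u = 7*exp(3*x)/9 - 7*cos(3*x)*exp(3*x)/9 + 2*exp(3*x)*sin(3*x)/3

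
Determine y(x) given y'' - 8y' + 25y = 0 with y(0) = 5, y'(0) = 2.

y = -6*exp(4*x)*sin(3*x) + 5*cos(3*x)*exp(4*x)

Characteristic equation r² - 8r + 25 = 0 has discriminant (-8)² - 4·(25) = -36 < 0, so r = 4 ± 3i.
Hence y_h = C1*cos(3*x)*exp(4*x) + C2*exp(4*x)*sin(3*x).
Apply the initial conditions: y(0) = C1 = 5 and y'(0) = 3*C2 + 4*C1 = 2. Solving gives C1 = 5, C2 = -6.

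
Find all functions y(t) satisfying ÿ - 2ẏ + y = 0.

Characteristic equation r² - 2r + 1 = 0 has discriminant (-2)² - 4·(1) = 0, so r = 1 is a repeated root.
Hence y_h = (C1 + C2*t)*exp(t).

y = C1*exp(t) + C2*t*exp(t)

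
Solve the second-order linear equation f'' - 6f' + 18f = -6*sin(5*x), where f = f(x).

f = -180*cos(5*x)/949 + 42*sin(5*x)/949 + C1*cos(3*x)*exp(3*x) + C2*exp(3*x)*sin(3*x)

Characteristic equation r² - 6r + 18 = 0 has discriminant (-6)² - 4·(18) = -36 < 0, so r = 3 ± 3i.
Hence f_h = C1*cos(3*x)*exp(3*x) + C2*exp(3*x)*sin(3*x).
Try f_p = A*cos(5*x) + B*sin(5*x). Substituting and equating the coefficients of cos(5x) and sin(5x) gives A = -180/949, B = 42/949, so f_p = -180*cos(5*x)/949 + 42*sin(5*x)/949.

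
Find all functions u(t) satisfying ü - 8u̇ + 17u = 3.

Characteristic equation r² - 8r + 17 = 0 has discriminant (-8)² - 4·(17) = -4 < 0, so r = 4 ± i.
Hence u_h = C1*cos(t)*exp(4*t) + C2*exp(4*t)*sin(t).
For the particular solution try u_p = A0. Substituting and matching coefficients of each power of t gives A0 = 3/17, so u_p = 3/17.

u = 3/17 + C1*cos(t)*exp(4*t) + C2*exp(4*t)*sin(t)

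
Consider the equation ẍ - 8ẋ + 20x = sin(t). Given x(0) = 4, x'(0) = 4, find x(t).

x = 8*cos(t)/425 + 19*sin(t)/425 - 5087*exp(4*t)*sin(2*t)/850 + 1692*cos(2*t)*exp(4*t)/425

Characteristic equation r² - 8r + 20 = 0 has discriminant (-8)² - 4·(20) = -16 < 0, so r = 4 ± 2i.
Hence x_h = C1*cos(2*t)*exp(4*t) + C2*exp(4*t)*sin(2*t).
Try x_p = A*cos(t) + B*sin(t). Substituting and equating the coefficients of cos(t) and sin(t) gives A = 8/425, B = 19/425, so x_p = 8*cos(t)/425 + 19*sin(t)/425.
General solution: x = 8*cos(t)/425 + 19*sin(t)/425 + C1*cos(2*t)*exp(4*t) + C2*exp(4*t)*sin(2*t).
Apply the initial conditions: x(0) = 8/425 + C1 = 4 and x'(0) = 19/425 + 2*C2 + 4*C1 = 4. Solving gives C1 = 1692/425, C2 = -5087/850.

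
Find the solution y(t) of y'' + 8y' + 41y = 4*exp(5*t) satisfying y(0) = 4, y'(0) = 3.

Characteristic equation r² + 8r + 41 = 0 has discriminant (8)² - 4·(41) = -100 < 0, so r = -4 ± 5i.
Hence y_h = C1*cos(5*t)*exp(-4*t) + C2*exp(-4*t)*sin(5*t).
Try y_p = A*exp(5*t). Substituting into the equation and dividing by exp(5*t) gives A = 2/53, so y_p = 2*exp(5*t)/53.
General solution: y = 2*exp(5*t)/53 + C1*cos(5*t)*exp(-4*t) + C2*exp(-4*t)*sin(5*t).
Apply the initial conditions: y(0) = 2/53 + C1 = 4 and y'(0) = 10/53 - 4*C1 + 5*C2 = 3. Solving gives C1 = 210/53, C2 = 989/265.

y = 2*exp(5*t)/53 + 210*cos(5*t)*exp(-4*t)/53 + 989*exp(-4*t)*sin(5*t)/265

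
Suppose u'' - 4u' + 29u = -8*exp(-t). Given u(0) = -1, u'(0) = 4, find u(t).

Characteristic equation r² - 4r + 29 = 0 has discriminant (-4)² - 4·(29) = -100 < 0, so r = 2 ± 5i.
Hence u_h = C1*cos(5*t)*exp(2*t) + C2*exp(2*t)*sin(5*t).
Try u_p = A*exp(-t). Substituting into the equation and dividing by exp(-t) gives A = -4/17, so u_p = -4*exp(-t)/17.
General solution: u = -4*exp(-t)/17 + C1*cos(5*t)*exp(2*t) + C2*exp(2*t)*sin(5*t).
Apply the initial conditions: u(0) = -4/17 + C1 = -1 and u'(0) = 4/17 + 2*C1 + 5*C2 = 4. Solving gives C1 = -13/17, C2 = 18/17.

u = -4*exp(-t)/17 - 13*cos(5*t)*exp(2*t)/17 + 18*exp(2*t)*sin(5*t)/17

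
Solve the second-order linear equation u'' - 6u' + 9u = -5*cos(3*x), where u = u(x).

u = 5*sin(3*x)/18 + C1*exp(3*x) + C2*x*exp(3*x)

Characteristic equation r² - 6r + 9 = 0 has discriminant (-6)² - 4·(9) = 0, so r = 3 is a repeated root.
Hence u_h = (C1 + C2*x)*exp(3*x).
Try u_p = A*cos(3*x) + B*sin(3*x). Substituting and equating the coefficients of cos(3x) and sin(3x) gives A = 0, B = 5/18, so u_p = 5*sin(3*x)/18.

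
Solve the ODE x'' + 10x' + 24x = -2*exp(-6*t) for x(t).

x = C1*exp(-4*t) + C2*exp(-6*t) + t*exp(-6*t)

Characteristic equation r² + 10r + 24 = 0 factors as (r + 4)(r + 6) = 0, so r = -4, -6.
Hence x_h = C1*exp(-4*t) + C2*exp(-6*t).
Since exp(-6*t) solves the homogeneous equation (r = -6 is a root of multiplicity 1), multiply the trial by t. Try x_p = A*t*exp(-6*t). Substituting into the equation and dividing by exp(-6*t) gives A = 1, so x_p = t*exp(-6*t).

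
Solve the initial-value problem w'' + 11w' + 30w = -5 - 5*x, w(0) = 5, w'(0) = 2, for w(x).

Characteristic equation r² + 11r + 30 = 0 factors as (r + 6)(r + 5) = 0, so r = -6, -5.
Hence w_h = C1*exp(-6*x) + C2*exp(-5*x).
For the particular solution try w_p = A0 + A1*x. Substituting and matching coefficients of each power of x gives A0 = -19/180, A1 = -1/6, so w_p = -19/180 - x/6.
General solution: w = -19/180 - x/6 + C1*exp(-6*x) + C2*exp(-5*x).
Apply the initial conditions: w(0) = -19/180 + C1 + C2 = 5 and w'(0) = -1/6 - 6*C1 - 5*C2 = 2. Solving gives C1 = -997/36, C2 = 164/5.

w = -19/180 - 997*exp(-6*x)/36 - x/6 + 164*exp(-5*x)/5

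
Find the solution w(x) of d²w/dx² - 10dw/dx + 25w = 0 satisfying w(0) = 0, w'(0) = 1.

w = x*exp(5*x)

Characteristic equation r² - 10r + 25 = 0 has discriminant (-10)² - 4·(25) = 0, so r = 5 is a repeated root.
Hence w_h = (C1 + C2*x)*exp(5*x).
Apply the initial conditions: w(0) = C1 = 0 and w'(0) = C2 + 5*C1 = 1. Solving gives C1 = 0, C2 = 1.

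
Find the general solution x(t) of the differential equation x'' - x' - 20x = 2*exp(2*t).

x = -exp(2*t)/9 + C1*exp(-4*t) + C2*exp(5*t)

Characteristic equation r² - r - 20 = 0 factors as (r + 4)(r - 5) = 0, so r = -4, 5.
Hence x_h = C1*exp(-4*t) + C2*exp(5*t).
Try x_p = A*exp(2*t). Substituting into the equation and dividing by exp(2*t) gives A = -1/9, so x_p = -exp(2*t)/9.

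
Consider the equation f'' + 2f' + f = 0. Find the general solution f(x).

Characteristic equation r² + 2r + 1 = 0 has discriminant (2)² - 4·(1) = 0, so r = -1 is a repeated root.
Hence f_h = (C1 + C2*x)*exp(-x).

f = C1*exp(-x) + C2*x*exp(-x)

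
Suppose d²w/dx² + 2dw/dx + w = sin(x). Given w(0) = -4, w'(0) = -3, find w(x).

w = -7*exp(-x)/2 - cos(x)/2 - 13*x*exp(-x)/2

Characteristic equation r² + 2r + 1 = 0 has discriminant (2)² - 4·(1) = 0, so r = -1 is a repeated root.
Hence w_h = (C1 + C2*x)*exp(-x).
Try w_p = A*cos(x) + B*sin(x). Substituting and equating the coefficients of cos(x) and sin(x) gives A = -1/2, B = 0, so w_p = -cos(x)/2.
General solution: w = -cos(x)/2 + C1*exp(-x) + C2*x*exp(-x).
Apply the initial conditions: w(0) = -1/2 + C1 = -4 and w'(0) = C2 - C1 = -3. Solving gives C1 = -7/2, C2 = -13/2.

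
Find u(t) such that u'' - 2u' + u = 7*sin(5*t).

Characteristic equation r² - 2r + 1 = 0 has discriminant (-2)² - 4·(1) = 0, so r = 1 is a repeated root.
Hence u_h = (C1 + C2*t)*exp(t).
Try u_p = A*cos(5*t) + B*sin(5*t). Substituting and equating the coefficients of cos(5t) and sin(5t) gives A = 35/338, B = -42/169, so u_p = -42*sin(5*t)/169 + 35*cos(5*t)/338.

u = -42*sin(5*t)/169 + 35*cos(5*t)/338 + C1*exp(t) + C2*t*exp(t)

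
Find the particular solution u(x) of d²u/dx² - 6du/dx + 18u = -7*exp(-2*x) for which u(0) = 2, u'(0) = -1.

u = -7*exp(-2*x)/34 - 91*exp(3*x)*sin(3*x)/34 + 75*cos(3*x)*exp(3*x)/34

Characteristic equation r² - 6r + 18 = 0 has discriminant (-6)² - 4·(18) = -36 < 0, so r = 3 ± 3i.
Hence u_h = C1*cos(3*x)*exp(3*x) + C2*exp(3*x)*sin(3*x).
Try u_p = A*exp(-2*x). Substituting into the equation and dividing by exp(-2*x) gives A = -7/34, so u_p = -7*exp(-2*x)/34.
General solution: u = -7*exp(-2*x)/34 + C1*cos(3*x)*exp(3*x) + C2*exp(3*x)*sin(3*x).
Apply the initial conditions: u(0) = -7/34 + C1 = 2 and u'(0) = 7/17 + 3*C1 + 3*C2 = -1. Solving gives C1 = 75/34, C2 = -91/34.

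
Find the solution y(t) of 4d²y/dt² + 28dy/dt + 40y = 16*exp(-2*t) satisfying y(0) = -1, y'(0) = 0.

y = -19*exp(-2*t)/9 + 10*exp(-5*t)/9 + 4*t*exp(-2*t)/3

Divide through by 4: y'' + 7y' + 10y = 4*exp(-2*t).
Characteristic equation r² + 7r + 10 = 0 factors as (r + 5)(r + 2) = 0, so r = -5, -2.
Hence y_h = C1*exp(-5*t) + C2*exp(-2*t).
Since exp(-2*t) solves the homogeneous equation (r = -2 is a root of multiplicity 1), multiply the trial by t. Try y_p = A*t*exp(-2*t). Substituting into the equation and dividing by exp(-2*t) gives A = 4/3, so y_p = 4*t*exp(-2*t)/3.
General solution: y = C1*exp(-5*t) + C2*exp(-2*t) + 4*t*exp(-2*t)/3.
Apply the initial conditions: y(0) = C1 + C2 = -1 and y'(0) = 4/3 - 5*C1 - 2*C2 = 0. Solving gives C1 = 10/9, C2 = -19/9.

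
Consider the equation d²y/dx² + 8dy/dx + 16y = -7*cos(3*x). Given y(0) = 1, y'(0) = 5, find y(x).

y = -168*sin(3*x)/625 - 49*cos(3*x)/625 + 674*exp(-4*x)/625 + 253*x*exp(-4*x)/25

Characteristic equation r² + 8r + 16 = 0 has discriminant (8)² - 4·(16) = 0, so r = -4 is a repeated root.
Hence y_h = (C1 + C2*x)*exp(-4*x).
Try y_p = A*cos(3*x) + B*sin(3*x). Substituting and equating the coefficients of cos(3x) and sin(3x) gives A = -49/625, B = -168/625, so y_p = -168*sin(3*x)/625 - 49*cos(3*x)/625.
General solution: y = -168*sin(3*x)/625 - 49*cos(3*x)/625 + C1*exp(-4*x) + C2*x*exp(-4*x).
Apply the initial conditions: y(0) = -49/625 + C1 = 1 and y'(0) = -504/625 + C2 - 4*C1 = 5. Solving gives C1 = 674/625, C2 = 253/25.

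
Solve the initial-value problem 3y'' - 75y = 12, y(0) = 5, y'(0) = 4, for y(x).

Divide through by 3: y'' - 25y = 4.
Characteristic equation r² - 25 = 0 factors as (r + 5)(r - 5) = 0, so r = -5, 5.
Hence y_h = C1*exp(-5*x) + C2*exp(5*x).
For the particular solution try y_p = A0. Substituting and matching coefficients of each power of x gives A0 = -4/25, so y_p = -4/25.
General solution: y = -4/25 + C1*exp(-5*x) + C2*exp(5*x).
Apply the initial conditions: y(0) = -4/25 + C1 + C2 = 5 and y'(0) = -5*C1 + 5*C2 = 4. Solving gives C1 = 109/50, C2 = 149/50.

y = -4/25 + 109*exp(-5*x)/50 + 149*exp(5*x)/50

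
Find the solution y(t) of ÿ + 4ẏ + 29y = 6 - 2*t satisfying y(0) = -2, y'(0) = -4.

y = 182/841 - 2*t/29 - 7034*exp(-2*t)*sin(5*t)/4205 - 1864*cos(5*t)*exp(-2*t)/841

Characteristic equation r² + 4r + 29 = 0 has discriminant (4)² - 4·(29) = -100 < 0, so r = -2 ± 5i.
Hence y_h = C1*cos(5*t)*exp(-2*t) + C2*exp(-2*t)*sin(5*t).
For the particular solution try y_p = A0 + A1*t. Substituting and matching coefficients of each power of t gives A0 = 182/841, A1 = -2/29, so y_p = 182/841 - 2*t/29.
General solution: y = 182/841 - 2*t/29 + C1*cos(5*t)*exp(-2*t) + C2*exp(-2*t)*sin(5*t).
Apply the initial conditions: y(0) = 182/841 + C1 = -2 and y'(0) = -2/29 - 2*C1 + 5*C2 = -4. Solving gives C1 = -1864/841, C2 = -7034/4205.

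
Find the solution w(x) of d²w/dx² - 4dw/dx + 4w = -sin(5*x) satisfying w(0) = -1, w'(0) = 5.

w = -821*exp(2*x)/841 - 20*cos(5*x)/841 + 21*sin(5*x)/841 + 198*x*exp(2*x)/29

Characteristic equation r² - 4r + 4 = 0 has discriminant (-4)² - 4·(4) = 0, so r = 2 is a repeated root.
Hence w_h = (C1 + C2*x)*exp(2*x).
Try w_p = A*cos(5*x) + B*sin(5*x). Substituting and equating the coefficients of cos(5x) and sin(5x) gives A = -20/841, B = 21/841, so w_p = -20*cos(5*x)/841 + 21*sin(5*x)/841.
General solution: w = -20*cos(5*x)/841 + 21*sin(5*x)/841 + C1*exp(2*x) + C2*x*exp(2*x).
Apply the initial conditions: w(0) = -20/841 + C1 = -1 and w'(0) = 105/841 + C2 + 2*C1 = 5. Solving gives C1 = -821/841, C2 = 198/29.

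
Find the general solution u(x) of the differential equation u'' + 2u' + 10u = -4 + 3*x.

u = -23/50 + 3*x/10 + C1*cos(3*x)*exp(-x) + C2*exp(-x)*sin(3*x)

Characteristic equation r² + 2r + 10 = 0 has discriminant (2)² - 4·(10) = -36 < 0, so r = -1 ± 3i.
Hence u_h = C1*cos(3*x)*exp(-x) + C2*exp(-x)*sin(3*x).
For the particular solution try u_p = A0 + A1*x. Substituting and matching coefficients of each power of x gives A0 = -23/50, A1 = 3/10, so u_p = -23/50 + 3*x/10.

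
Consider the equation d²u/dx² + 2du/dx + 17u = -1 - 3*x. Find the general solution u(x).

u = -11/289 - 3*x/17 + C1*cos(4*x)*exp(-x) + C2*exp(-x)*sin(4*x)

Characteristic equation r² + 2r + 17 = 0 has discriminant (2)² - 4·(17) = -64 < 0, so r = -1 ± 4i.
Hence u_h = C1*cos(4*x)*exp(-x) + C2*exp(-x)*sin(4*x).
For the particular solution try u_p = A0 + A1*x. Substituting and matching coefficients of each power of x gives A0 = -11/289, A1 = -3/17, so u_p = -11/289 - 3*x/17.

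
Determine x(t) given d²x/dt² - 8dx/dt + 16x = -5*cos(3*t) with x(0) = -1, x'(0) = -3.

x = -118*exp(4*t)/125 - 7*cos(3*t)/125 + 24*sin(3*t)/125 + t*exp(4*t)/5

Characteristic equation r² - 8r + 16 = 0 has discriminant (-8)² - 4·(16) = 0, so r = 4 is a repeated root.
Hence x_h = (C1 + C2*t)*exp(4*t).
Try x_p = A*cos(3*t) + B*sin(3*t). Substituting and equating the coefficients of cos(3t) and sin(3t) gives A = -7/125, B = 24/125, so x_p = -7*cos(3*t)/125 + 24*sin(3*t)/125.
General solution: x = -7*cos(3*t)/125 + 24*sin(3*t)/125 + C1*exp(4*t) + C2*t*exp(4*t).
Apply the initial conditions: x(0) = -7/125 + C1 = -1 and x'(0) = 72/125 + C2 + 4*C1 = -3. Solving gives C1 = -118/125, C2 = 1/5.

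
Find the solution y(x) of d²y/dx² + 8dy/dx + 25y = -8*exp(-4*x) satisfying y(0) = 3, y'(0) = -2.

y = -8*exp(-4*x)/9 + 10*exp(-4*x)*sin(3*x)/3 + 35*cos(3*x)*exp(-4*x)/9

Characteristic equation r² + 8r + 25 = 0 has discriminant (8)² - 4·(25) = -36 < 0, so r = -4 ± 3i.
Hence y_h = C1*cos(3*x)*exp(-4*x) + C2*exp(-4*x)*sin(3*x).
Try y_p = A*exp(-4*x). Substituting into the equation and dividing by exp(-4*x) gives A = -8/9, so y_p = -8*exp(-4*x)/9.
General solution: y = -8*exp(-4*x)/9 + C1*cos(3*x)*exp(-4*x) + C2*exp(-4*x)*sin(3*x).
Apply the initial conditions: y(0) = -8/9 + C1 = 3 and y'(0) = 32/9 - 4*C1 + 3*C2 = -2. Solving gives C1 = 35/9, C2 = 10/3.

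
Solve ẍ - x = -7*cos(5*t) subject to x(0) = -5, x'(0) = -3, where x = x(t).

Characteristic equation r² - 1 = 0 factors as (r - 1)(r + 1) = 0, so r = 1, -1.
Hence x_h = C1*exp(t) + C2*exp(-t).
Try x_p = A*cos(5*t) + B*sin(5*t). Substituting and equating the coefficients of cos(5t) and sin(5t) gives A = 7/26, B = 0, so x_p = 7*cos(5*t)/26.
General solution: x = 7*cos(5*t)/26 + C1*exp(t) + C2*exp(-t).
Apply the initial conditions: x(0) = 7/26 + C1 + C2 = -5 and x'(0) = C1 - C2 = -3. Solving gives C1 = -215/52, C2 = -59/52.

x = -215*exp(t)/52 - 59*exp(-t)/52 + 7*cos(5*t)/26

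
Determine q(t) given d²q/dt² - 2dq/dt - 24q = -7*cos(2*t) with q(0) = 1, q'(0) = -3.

q = -exp(6*t)/200 + 7*sin(2*t)/200 + 19*exp(-4*t)/25 + 49*cos(2*t)/200

Characteristic equation r² - 2r - 24 = 0 factors as (r - 6)(r + 4) = 0, so r = 6, -4.
Hence q_h = C1*exp(6*t) + C2*exp(-4*t).
Try q_p = A*cos(2*t) + B*sin(2*t). Substituting and equating the coefficients of cos(2t) and sin(2t) gives A = 49/200, B = 7/200, so q_p = 7*sin(2*t)/200 + 49*cos(2*t)/200.
General solution: q = 7*sin(2*t)/200 + 49*cos(2*t)/200 + C1*exp(6*t) + C2*exp(-4*t).
Apply the initial conditions: q(0) = 49/200 + C1 + C2 = 1 and q'(0) = 7/100 - 4*C2 + 6*C1 = -3. Solving gives C1 = -1/200, C2 = 19/25.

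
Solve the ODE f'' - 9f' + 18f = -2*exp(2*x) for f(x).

f = -exp(2*x)/2 + C1*exp(3*x) + C2*exp(6*x)

Characteristic equation r² - 9r + 18 = 0 factors as (r - 3)(r - 6) = 0, so r = 3, 6.
Hence f_h = C1*exp(3*x) + C2*exp(6*x).
Try f_p = A*exp(2*x). Substituting into the equation and dividing by exp(2*x) gives A = -1/2, so f_p = -exp(2*x)/2.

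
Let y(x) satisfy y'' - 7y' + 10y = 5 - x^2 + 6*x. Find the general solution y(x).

Characteristic equation r² - 7r + 10 = 0 factors as (r - 2)(r - 5) = 0, so r = 2, 5.
Hence y_h = C1*exp(2*x) + C2*exp(5*x).
For the particular solution try y_p = A0 + A1*x + A2*x^2. Substituting and matching coefficients of each power of x gives A0 = 421/500, A1 = 23/50, A2 = -1/10, so y_p = 421/500 - x^2/10 + 23*x/50.

y = 421/500 - x**2/10 + 23*x/50 + C1*exp(2*x) + C2*exp(5*x)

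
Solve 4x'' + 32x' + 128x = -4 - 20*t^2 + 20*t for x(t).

Divide through by 4: x'' + 8x' + 32x = -1 - 5*t^2 + 5*t.
Characteristic equation r² + 8r + 32 = 0 has discriminant (8)² - 4·(32) = -64 < 0, so r = -4 ± 4i.
Hence x_h = C1*cos(4*t)*exp(-4*t) + C2*exp(-4*t)*sin(4*t).
For the particular solution try x_p = A0 + A1*t + A2*t^2. Substituting and matching coefficients of each power of t gives A0 = -41/512, A1 = 15/64, A2 = -5/32, so x_p = -41/512 - 5*t^2/32 + 15*t/64.

x = -41/512 - 5*t**2/32 + 15*t/64 + C1*cos(4*t)*exp(-4*t) + C2*exp(-4*t)*sin(4*t)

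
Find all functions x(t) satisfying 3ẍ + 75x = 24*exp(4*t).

Divide through by 3: x'' + 25x = 8*exp(4*t).
Characteristic equation r² + 25 = 0 has discriminant (0)² - 4·(25) = -100 < 0, so r = ± 5i.
Hence x_h = C1*cos(5*t) + C2*sin(5*t).
Try x_p = A*exp(4*t). Substituting into the equation and dividing by exp(4*t) gives A = 8/41, so x_p = 8*exp(4*t)/41.

x = 8*exp(4*t)/41 + C1*cos(5*t) + C2*sin(5*t)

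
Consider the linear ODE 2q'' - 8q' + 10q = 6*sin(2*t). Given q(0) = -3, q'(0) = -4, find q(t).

q = 3*sin(2*t)/65 + 24*cos(2*t)/65 - 219*cos(t)*exp(2*t)/65 + 172*exp(2*t)*sin(t)/65

Divide through by 2: q'' - 4q' + 5q = 3*sin(2*t).
Characteristic equation r² - 4r + 5 = 0 has discriminant (-4)² - 4·(5) = -4 < 0, so r = 2 ± i.
Hence q_h = C1*cos(t)*exp(2*t) + C2*exp(2*t)*sin(t).
Try q_p = A*cos(2*t) + B*sin(2*t). Substituting and equating the coefficients of cos(2t) and sin(2t) gives A = 24/65, B = 3/65, so q_p = 3*sin(2*t)/65 + 24*cos(2*t)/65.
General solution: q = 3*sin(2*t)/65 + 24*cos(2*t)/65 + C1*cos(t)*exp(2*t) + C2*exp(2*t)*sin(t).
Apply the initial conditions: q(0) = 24/65 + C1 = -3 and q'(0) = 6/65 + C2 + 2*C1 = -4. Solving gives C1 = -219/65, C2 = 172/65.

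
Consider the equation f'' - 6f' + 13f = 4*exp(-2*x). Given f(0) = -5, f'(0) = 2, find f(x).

Characteristic equation r² - 6r + 13 = 0 has discriminant (-6)² - 4·(13) = -16 < 0, so r = 3 ± 2i.
Hence f_h = C1*cos(2*x)*exp(3*x) + C2*exp(3*x)*sin(2*x).
Try f_p = A*exp(-2*x). Substituting into the equation and dividing by exp(-2*x) gives A = 4/29, so f_p = 4*exp(-2*x)/29.
General solution: f = 4*exp(-2*x)/29 + C1*cos(2*x)*exp(3*x) + C2*exp(3*x)*sin(2*x).
Apply the initial conditions: f(0) = 4/29 + C1 = -5 and f'(0) = -8/29 + 2*C2 + 3*C1 = 2. Solving gives C1 = -149/29, C2 = 513/58.

f = 4*exp(-2*x)/29 - 149*cos(2*x)*exp(3*x)/29 + 513*exp(3*x)*sin(2*x)/58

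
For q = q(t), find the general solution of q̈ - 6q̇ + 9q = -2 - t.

q = -8/27 - t/9 + C1*exp(3*t) + C2*t*exp(3*t)

Characteristic equation r² - 6r + 9 = 0 has discriminant (-6)² - 4·(9) = 0, so r = 3 is a repeated root.
Hence q_h = (C1 + C2*t)*exp(3*t).
For the particular solution try q_p = A0 + A1*t. Substituting and matching coefficients of each power of t gives A0 = -8/27, A1 = -1/9, so q_p = -8/27 - t/9.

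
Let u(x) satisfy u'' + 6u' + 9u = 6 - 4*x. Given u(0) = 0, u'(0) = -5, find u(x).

u = 26/27 - 26*exp(-3*x)/27 - 4*x/9 - 67*x*exp(-3*x)/9

Characteristic equation r² + 6r + 9 = 0 has discriminant (6)² - 4·(9) = 0, so r = -3 is a repeated root.
Hence u_h = (C1 + C2*x)*exp(-3*x).
For the particular solution try u_p = A0 + A1*x. Substituting and matching coefficients of each power of x gives A0 = 26/27, A1 = -4/9, so u_p = 26/27 - 4*x/9.
General solution: u = 26/27 - 4*x/9 + C1*exp(-3*x) + C2*x*exp(-3*x).
Apply the initial conditions: u(0) = 26/27 + C1 = 0 and u'(0) = -4/9 + C2 - 3*C1 = -5. Solving gives C1 = -26/27, C2 = -67/9.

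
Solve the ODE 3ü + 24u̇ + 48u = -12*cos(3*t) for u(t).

u = -96*sin(3*t)/625 - 28*cos(3*t)/625 + C1*exp(-4*t) + C2*t*exp(-4*t)

Divide through by 3: u'' + 8u' + 16u = -4*cos(3*t).
Characteristic equation r² + 8r + 16 = 0 has discriminant (8)² - 4·(16) = 0, so r = -4 is a repeated root.
Hence u_h = (C1 + C2*t)*exp(-4*t).
Try u_p = A*cos(3*t) + B*sin(3*t). Substituting and equating the coefficients of cos(3t) and sin(3t) gives A = -28/625, B = -96/625, so u_p = -96*sin(3*t)/625 - 28*cos(3*t)/625.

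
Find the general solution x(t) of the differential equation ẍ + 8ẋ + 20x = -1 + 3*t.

Characteristic equation r² + 8r + 20 = 0 has discriminant (8)² - 4·(20) = -16 < 0, so r = -4 ± 2i.
Hence x_h = C1*cos(2*t)*exp(-4*t) + C2*exp(-4*t)*sin(2*t).
For the particular solution try x_p = A0 + A1*t. Substituting and matching coefficients of each power of t gives A0 = -11/100, A1 = 3/20, so x_p = -11/100 + 3*t/20.

x = -11/100 + 3*t/20 + C1*cos(2*t)*exp(-4*t) + C2*exp(-4*t)*sin(2*t)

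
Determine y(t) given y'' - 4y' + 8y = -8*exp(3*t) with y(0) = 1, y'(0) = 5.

y = -8*exp(3*t)/5 + 13*cos(2*t)*exp(2*t)/5 + 23*exp(2*t)*sin(2*t)/10

Characteristic equation r² - 4r + 8 = 0 has discriminant (-4)² - 4·(8) = -16 < 0, so r = 2 ± 2i.
Hence y_h = C1*cos(2*t)*exp(2*t) + C2*exp(2*t)*sin(2*t).
Try y_p = A*exp(3*t). Substituting into the equation and dividing by exp(3*t) gives A = -8/5, so y_p = -8*exp(3*t)/5.
General solution: y = -8*exp(3*t)/5 + C1*cos(2*t)*exp(2*t) + C2*exp(2*t)*sin(2*t).
Apply the initial conditions: y(0) = -8/5 + C1 = 1 and y'(0) = -24/5 + 2*C1 + 2*C2 = 5. Solving gives C1 = 13/5, C2 = 23/10.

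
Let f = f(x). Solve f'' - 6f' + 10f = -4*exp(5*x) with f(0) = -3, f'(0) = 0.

Characteristic equation r² - 6r + 10 = 0 has discriminant (-6)² - 4·(10) = -4 < 0, so r = 3 ± i.
Hence f_h = C1*cos(x)*exp(3*x) + C2*exp(3*x)*sin(x).
Try f_p = A*exp(5*x). Substituting into the equation and dividing by exp(5*x) gives A = -4/5, so f_p = -4*exp(5*x)/5.
General solution: f = -4*exp(5*x)/5 + C1*cos(x)*exp(3*x) + C2*exp(3*x)*sin(x).
Apply the initial conditions: f(0) = -4/5 + C1 = -3 and f'(0) = -4 + C2 + 3*C1 = 0. Solving gives C1 = -11/5, C2 = 53/5.

f = -4*exp(5*x)/5 - 11*cos(x)*exp(3*x)/5 + 53*exp(3*x)*sin(x)/5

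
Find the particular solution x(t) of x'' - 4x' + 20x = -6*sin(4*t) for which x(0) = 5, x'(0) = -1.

x = -6*cos(4*t)/17 - 3*sin(4*t)/34 - 193*exp(2*t)*sin(4*t)/68 + 91*cos(4*t)*exp(2*t)/17

Characteristic equation r² - 4r + 20 = 0 has discriminant (-4)² - 4·(20) = -64 < 0, so r = 2 ± 4i.
Hence x_h = C1*cos(4*t)*exp(2*t) + C2*exp(2*t)*sin(4*t).
Try x_p = A*cos(4*t) + B*sin(4*t). Substituting and equating the coefficients of cos(4t) and sin(4t) gives A = -6/17, B = -3/34, so x_p = -6*cos(4*t)/17 - 3*sin(4*t)/34.
General solution: x = -6*cos(4*t)/17 - 3*sin(4*t)/34 + C1*cos(4*t)*exp(2*t) + C2*exp(2*t)*sin(4*t).
Apply the initial conditions: x(0) = -6/17 + C1 = 5 and x'(0) = -6/17 + 2*C1 + 4*C2 = -1. Solving gives C1 = 91/17, C2 = -193/68.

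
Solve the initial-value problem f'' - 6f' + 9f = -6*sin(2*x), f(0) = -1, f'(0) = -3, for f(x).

f = -97*exp(3*x)/169 - 72*cos(2*x)/169 - 30*sin(2*x)/169 - 12*x*exp(3*x)/13

Characteristic equation r² - 6r + 9 = 0 has discriminant (-6)² - 4·(9) = 0, so r = 3 is a repeated root.
Hence f_h = (C1 + C2*x)*exp(3*x).
Try f_p = A*cos(2*x) + B*sin(2*x). Substituting and equating the coefficients of cos(2x) and sin(2x) gives A = -72/169, B = -30/169, so f_p = -72*cos(2*x)/169 - 30*sin(2*x)/169.
General solution: f = -72*cos(2*x)/169 - 30*sin(2*x)/169 + C1*exp(3*x) + C2*x*exp(3*x).
Apply the initial conditions: f(0) = -72/169 + C1 = -1 and f'(0) = -60/169 + C2 + 3*C1 = -3. Solving gives C1 = -97/169, C2 = -12/13.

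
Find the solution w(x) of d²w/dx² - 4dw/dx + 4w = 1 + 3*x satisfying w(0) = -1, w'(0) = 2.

w = 1 - 2*exp(2*x) + 3*x/4 + 21*x*exp(2*x)/4

Characteristic equation r² - 4r + 4 = 0 has discriminant (-4)² - 4·(4) = 0, so r = 2 is a repeated root.
Hence w_h = (C1 + C2*x)*exp(2*x).
For the particular solution try w_p = A0 + A1*x. Substituting and matching coefficients of each power of x gives A0 = 1, A1 = 3/4, so w_p = 1 + 3*x/4.
General solution: w = 1 + 3*x/4 + C1*exp(2*x) + C2*x*exp(2*x).
Apply the initial conditions: w(0) = 1 + C1 = -1 and w'(0) = 3/4 + C2 + 2*C1 = 2. Solving gives C1 = -2, C2 = 21/4.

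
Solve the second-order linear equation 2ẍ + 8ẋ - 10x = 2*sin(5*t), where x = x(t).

Divide through by 2: x'' + 4x' - 5x = sin(5*t).
Characteristic equation r² + 4r - 5 = 0 factors as (r + 5)(r - 1) = 0, so r = -5, 1.
Hence x_h = C1*exp(-5*t) + C2*exp(t).
Try x_p = A*cos(5*t) + B*sin(5*t). Substituting and equating the coefficients of cos(5t) and sin(5t) gives A = -1/65, B = -3/130, so x_p = -3*sin(5*t)/130 - cos(5*t)/65.

x = -3*sin(5*t)/130 - cos(5*t)/65 + C1*exp(-5*t) + C2*exp(t)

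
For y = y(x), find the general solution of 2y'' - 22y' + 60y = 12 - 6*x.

y = 49/300 - x/10 + C1*exp(5*x) + C2*exp(6*x)

Divide through by 2: y'' - 11y' + 30y = 6 - 3*x.
Characteristic equation r² - 11r + 30 = 0 factors as (r - 5)(r - 6) = 0, so r = 5, 6.
Hence y_h = C1*exp(5*x) + C2*exp(6*x).
For the particular solution try y_p = A0 + A1*x. Substituting and matching coefficients of each power of x gives A0 = 49/300, A1 = -1/10, so y_p = 49/300 - x/10.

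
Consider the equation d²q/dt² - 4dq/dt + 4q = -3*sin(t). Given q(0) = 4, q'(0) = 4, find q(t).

Characteristic equation r² - 4r + 4 = 0 has discriminant (-4)² - 4·(4) = 0, so r = 2 is a repeated root.
Hence q_h = (C1 + C2*t)*exp(2*t).
Try q_p = A*cos(t) + B*sin(t). Substituting and equating the coefficients of cos(t) and sin(t) gives A = -12/25, B = -9/25, so q_p = -12*cos(t)/25 - 9*sin(t)/25.
General solution: q = -12*cos(t)/25 - 9*sin(t)/25 + C1*exp(2*t) + C2*t*exp(2*t).
Apply the initial conditions: q(0) = -12/25 + C1 = 4 and q'(0) = -9/25 + C2 + 2*C1 = 4. Solving gives C1 = 112/25, C2 = -23/5.

q = -12*cos(t)/25 - 9*sin(t)/25 + 112*exp(2*t)/25 - 23*t*exp(2*t)/5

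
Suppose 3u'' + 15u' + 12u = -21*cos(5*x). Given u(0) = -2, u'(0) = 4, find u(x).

Divide through by 3: u'' + 5u' + 4u = -7*cos(5*x).
Characteristic equation r² + 5r + 4 = 0 factors as (r + 4)(r + 1) = 0, so r = -4, -1.
Hence u_h = C1*exp(-4*x) + C2*exp(-x).
Try u_p = A*cos(5*x) + B*sin(5*x). Substituting and equating the coefficients of cos(5x) and sin(5x) gives A = 147/1066, B = -175/1066, so u_p = -175*sin(5*x)/1066 + 147*cos(5*x)/1066.
General solution: u = -175*sin(5*x)/1066 + 147*cos(5*x)/1066 + C1*exp(-4*x) + C2*exp(-x).
Apply the initial conditions: u(0) = 147/1066 + C1 + C2 = -2 and u'(0) = -875/1066 - C2 - 4*C1 = 4. Solving gives C1 = -110/123, C2 = -97/78.

u = -175*sin(5*x)/1066 - 110*exp(-4*x)/123 - 97*exp(-x)/78 + 147*cos(5*x)/1066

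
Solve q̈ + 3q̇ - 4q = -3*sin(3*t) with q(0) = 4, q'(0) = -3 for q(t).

Characteristic equation r² + 3r - 4 = 0 factors as (r + 4)(r - 1) = 0, so r = -4, 1.
Hence q_h = C1*exp(-4*t) + C2*exp(t).
Try q_p = A*cos(3*t) + B*sin(3*t). Substituting and equating the coefficients of cos(3t) and sin(3t) gives A = 27/250, B = 39/250, so q_p = 27*cos(3*t)/250 + 39*sin(3*t)/250.
General solution: q = 27*cos(3*t)/250 + 39*sin(3*t)/250 + C1*exp(-4*t) + C2*exp(t).
Apply the initial conditions: q(0) = 27/250 + C1 + C2 = 4 and q'(0) = 117/250 + C2 - 4*C1 = -3. Solving gives C1 = 184/125, C2 = 121/50.

q = 27*cos(3*t)/250 + 39*sin(3*t)/250 + 121*exp(t)/50 + 184*exp(-4*t)/125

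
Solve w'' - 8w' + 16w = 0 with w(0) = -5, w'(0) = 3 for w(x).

w = -5*exp(4*x) + 23*x*exp(4*x)

Characteristic equation r² - 8r + 16 = 0 has discriminant (-8)² - 4·(16) = 0, so r = 4 is a repeated root.
Hence w_h = (C1 + C2*x)*exp(4*x).
Apply the initial conditions: w(0) = C1 = -5 and w'(0) = C2 + 4*C1 = 3. Solving gives C1 = -5, C2 = 23.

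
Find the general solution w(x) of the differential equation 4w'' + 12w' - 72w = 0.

Divide through by 4: w'' + 3w' - 18w = 0.
Characteristic equation r² + 3r - 18 = 0 factors as (r - 3)(r + 6) = 0, so r = 3, -6.
Hence w_h = C1*exp(3*x) + C2*exp(-6*x).

w = C1*exp(3*x) + C2*exp(-6*x)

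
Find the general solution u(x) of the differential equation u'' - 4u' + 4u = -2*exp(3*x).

Characteristic equation r² - 4r + 4 = 0 has discriminant (-4)² - 4·(4) = 0, so r = 2 is a repeated root.
Hence u_h = (C1 + C2*x)*exp(2*x).
Try u_p = A*exp(3*x). Substituting into the equation and dividing by exp(3*x) gives A = -2, so u_p = -2*exp(3*x).

u = -2*exp(3*x) + C1*exp(2*x) + C2*x*exp(2*x)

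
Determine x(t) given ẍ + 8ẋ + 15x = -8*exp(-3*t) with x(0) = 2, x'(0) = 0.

Characteristic equation r² + 8r + 15 = 0 factors as (r + 5)(r + 3) = 0, so r = -5, -3.
Hence x_h = C1*exp(-5*t) + C2*exp(-3*t).
Since exp(-3*t) solves the homogeneous equation (r = -3 is a root of multiplicity 1), multiply the trial by t. Try x_p = A*t*exp(-3*t). Substituting into the equation and dividing by exp(-3*t) gives A = -4, so x_p = -4*t*exp(-3*t).
General solution: x = C1*exp(-5*t) + C2*exp(-3*t) - 4*t*exp(-3*t).
Apply the initial conditions: x(0) = C1 + C2 = 2 and x'(0) = -4 - 5*C1 - 3*C2 = 0. Solving gives C1 = -5, C2 = 7.

x = -5*exp(-5*t) + 7*exp(-3*t) - 4*t*exp(-3*t)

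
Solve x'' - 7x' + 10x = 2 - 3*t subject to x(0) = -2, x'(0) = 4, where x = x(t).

x = -1/100 - 19*exp(2*t)/4 - 3*t/10 + 69*exp(5*t)/25

Characteristic equation r² - 7r + 10 = 0 factors as (r - 2)(r - 5) = 0, so r = 2, 5.
Hence x_h = C1*exp(2*t) + C2*exp(5*t).
For the particular solution try x_p = A0 + A1*t. Substituting and matching coefficients of each power of t gives A0 = -1/100, A1 = -3/10, so x_p = -1/100 - 3*t/10.
General solution: x = -1/100 - 3*t/10 + C1*exp(2*t) + C2*exp(5*t).
Apply the initial conditions: x(0) = -1/100 + C1 + C2 = -2 and x'(0) = -3/10 + 2*C1 + 5*C2 = 4. Solving gives C1 = -19/4, C2 = 69/25.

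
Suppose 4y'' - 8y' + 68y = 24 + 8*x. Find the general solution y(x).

y = 106/289 + 2*x/17 + C1*cos(4*x)*exp(x) + C2*exp(x)*sin(4*x)

Divide through by 4: y'' - 2y' + 17y = 6 + 2*x.
Characteristic equation r² - 2r + 17 = 0 has discriminant (-2)² - 4·(17) = -64 < 0, so r = 1 ± 4i.
Hence y_h = C1*cos(4*x)*exp(x) + C2*exp(x)*sin(4*x).
For the particular solution try y_p = A0 + A1*x. Substituting and matching coefficients of each power of x gives A0 = 106/289, A1 = 2/17, so y_p = 106/289 + 2*x/17.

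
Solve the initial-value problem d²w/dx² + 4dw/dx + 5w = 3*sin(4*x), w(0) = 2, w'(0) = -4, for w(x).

w = -48*cos(4*x)/377 - 33*sin(4*x)/377 + 228*exp(-2*x)*sin(x)/377 + 802*cos(x)*exp(-2*x)/377

Characteristic equation r² + 4r + 5 = 0 has discriminant (4)² - 4·(5) = -4 < 0, so r = -2 ± i.
Hence w_h = C1*cos(x)*exp(-2*x) + C2*exp(-2*x)*sin(x).
Try w_p = A*cos(4*x) + B*sin(4*x). Substituting and equating the coefficients of cos(4x) and sin(4x) gives A = -48/377, B = -33/377, so w_p = -48*cos(4*x)/377 - 33*sin(4*x)/377.
General solution: w = -48*cos(4*x)/377 - 33*sin(4*x)/377 + C1*cos(x)*exp(-2*x) + C2*exp(-2*x)*sin(x).
Apply the initial conditions: w(0) = -48/377 + C1 = 2 and w'(0) = -132/377 + C2 - 2*C1 = -4. Solving gives C1 = 802/377, C2 = 228/377.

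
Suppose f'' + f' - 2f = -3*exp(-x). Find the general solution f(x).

f = 3*exp(-x)/2 + C1*exp(x) + C2*exp(-2*x)

Characteristic equation r² + r - 2 = 0 factors as (r - 1)(r + 2) = 0, so r = 1, -2.
Hence f_h = C1*exp(x) + C2*exp(-2*x).
Try f_p = A*exp(-x). Substituting into the equation and dividing by exp(-x) gives A = 3/2, so f_p = 3*exp(-x)/2.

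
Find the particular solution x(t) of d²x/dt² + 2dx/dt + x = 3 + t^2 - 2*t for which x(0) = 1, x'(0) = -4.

x = 13 + t**2 - 12*exp(-t) - 6*t - 10*t*exp(-t)

Characteristic equation r² + 2r + 1 = 0 has discriminant (2)² - 4·(1) = 0, so r = -1 is a repeated root.
Hence x_h = (C1 + C2*t)*exp(-t).
For the particular solution try x_p = A0 + A1*t + A2*t^2. Substituting and matching coefficients of each power of t gives A0 = 13, A1 = -6, A2 = 1, so x_p = 13 + t^2 - 6*t.
General solution: x = 13 + t^2 - 6*t + C1*exp(-t) + C2*t*exp(-t).
Apply the initial conditions: x(0) = 13 + C1 = 1 and x'(0) = -6 + C2 - C1 = -4. Solving gives C1 = -12, C2 = -10.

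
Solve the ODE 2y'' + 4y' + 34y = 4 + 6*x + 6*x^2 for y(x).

Divide through by 2: y'' + 2y' + 17y = 2 + 3*x + 3*x^2.
Characteristic equation r² + 2r + 17 = 0 has discriminant (2)² - 4·(17) = -64 < 0, so r = -1 ± 4i.
Hence y_h = C1*cos(4*x)*exp(-x) + C2*exp(-x)*sin(4*x).
For the particular solution try y_p = A0 + A1*x + A2*x^2. Substituting and matching coefficients of each power of x gives A0 = 398/4913, A1 = 39/289, A2 = 3/17, so y_p = 398/4913 + 3*x^2/17 + 39*x/289.

y = 398/4913 + 3*x**2/17 + 39*x/289 + C1*cos(4*x)*exp(-x) + C2*exp(-x)*sin(4*x)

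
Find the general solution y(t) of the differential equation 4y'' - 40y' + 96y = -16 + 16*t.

y = -7/72 + t/6 + C1*exp(6*t) + C2*exp(4*t)

Divide through by 4: y'' - 10y' + 24y = -4 + 4*t.
Characteristic equation r² - 10r + 24 = 0 factors as (r - 6)(r - 4) = 0, so r = 6, 4.
Hence y_h = C1*exp(6*t) + C2*exp(4*t).
For the particular solution try y_p = A0 + A1*t. Substituting and matching coefficients of each power of t gives A0 = -7/72, A1 = 1/6, so y_p = -7/72 + t/6.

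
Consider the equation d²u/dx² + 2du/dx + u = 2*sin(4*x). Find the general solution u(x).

Characteristic equation r² + 2r + 1 = 0 has discriminant (2)² - 4·(1) = 0, so r = -1 is a repeated root.
Hence u_h = (C1 + C2*x)*exp(-x).
Try u_p = A*cos(4*x) + B*sin(4*x). Substituting and equating the coefficients of cos(4x) and sin(4x) gives A = -16/289, B = -30/289, so u_p = -30*sin(4*x)/289 - 16*cos(4*x)/289.

u = -30*sin(4*x)/289 - 16*cos(4*x)/289 + C1*exp(-x) + C2*x*exp(-x)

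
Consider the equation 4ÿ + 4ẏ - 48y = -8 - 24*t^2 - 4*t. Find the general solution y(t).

Divide through by 4: y'' + y' - 12y = -2 - t - 6*t^2.
Characteristic equation r² + r - 12 = 0 factors as (r + 4)(r - 3) = 0, so r = -4, 3.
Hence y_h = C1*exp(-4*t) + C2*exp(3*t).
For the particular solution try y_p = A0 + A1*t + A2*t^2. Substituting and matching coefficients of each power of t gives A0 = 19/72, A1 = 1/6, A2 = 1/2, so y_p = 19/72 + t^2/2 + t/6.

y = 19/72 + t**2/2 + t/6 + C1*exp(-4*t) + C2*exp(3*t)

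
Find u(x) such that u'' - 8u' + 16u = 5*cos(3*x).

Characteristic equation r² - 8r + 16 = 0 has discriminant (-8)² - 4·(16) = 0, so r = 4 is a repeated root.
Hence u_h = (C1 + C2*x)*exp(4*x).
Try u_p = A*cos(3*x) + B*sin(3*x). Substituting and equating the coefficients of cos(3x) and sin(3x) gives A = 7/125, B = -24/125, so u_p = -24*sin(3*x)/125 + 7*cos(3*x)/125.

u = -24*sin(3*x)/125 + 7*cos(3*x)/125 + C1*exp(4*x) + C2*x*exp(4*x)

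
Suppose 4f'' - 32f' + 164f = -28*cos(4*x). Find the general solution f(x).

f = -175*cos(4*x)/1649 + 224*sin(4*x)/1649 + C1*cos(5*x)*exp(4*x) + C2*exp(4*x)*sin(5*x)

Divide through by 4: f'' - 8f' + 41f = -7*cos(4*x).
Characteristic equation r² - 8r + 41 = 0 has discriminant (-8)² - 4·(41) = -100 < 0, so r = 4 ± 5i.
Hence f_h = C1*cos(5*x)*exp(4*x) + C2*exp(4*x)*sin(5*x).
Try f_p = A*cos(4*x) + B*sin(4*x). Substituting and equating the coefficients of cos(4x) and sin(4x) gives A = -175/1649, B = 224/1649, so f_p = -175*cos(4*x)/1649 + 224*sin(4*x)/1649.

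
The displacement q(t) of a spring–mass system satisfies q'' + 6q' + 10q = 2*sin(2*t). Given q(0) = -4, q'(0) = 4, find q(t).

q = -2*cos(2*t)/15 + sin(2*t)/15 - 116*exp(-3*t)*sin(t)/15 - 58*cos(t)*exp(-3*t)/15

Characteristic equation r² + 6r + 10 = 0 has discriminant (6)² - 4·(10) = -4 < 0, so r = -3 ± i.
Hence q_h = C1*cos(t)*exp(-3*t) + C2*exp(-3*t)*sin(t).
Try q_p = A*cos(2*t) + B*sin(2*t). Substituting and equating the coefficients of cos(2t) and sin(2t) gives A = -2/15, B = 1/15, so q_p = -2*cos(2*t)/15 + sin(2*t)/15.
General solution: q = -2*cos(2*t)/15 + sin(2*t)/15 + C1*cos(t)*exp(-3*t) + C2*exp(-3*t)*sin(t).
Apply the initial conditions: q(0) = -2/15 + C1 = -4 and q'(0) = 2/15 + C2 - 3*C1 = 4. Solving gives C1 = -58/15, C2 = -116/15.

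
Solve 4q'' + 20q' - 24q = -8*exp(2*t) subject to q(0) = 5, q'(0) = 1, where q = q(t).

q = -exp(2*t)/4 + 15*exp(-6*t)/28 + 33*exp(t)/7

Divide through by 4: q'' + 5q' - 6q = -2*exp(2*t).
Characteristic equation r² + 5r - 6 = 0 factors as (r - 1)(r + 6) = 0, so r = 1, -6.
Hence q_h = C1*exp(t) + C2*exp(-6*t).
Try q_p = A*exp(2*t). Substituting into the equation and dividing by exp(2*t) gives A = -1/4, so q_p = -exp(2*t)/4.
General solution: q = -exp(2*t)/4 + C1*exp(t) + C2*exp(-6*t).
Apply the initial conditions: q(0) = -1/4 + C1 + C2 = 5 and q'(0) = -1/2 + C1 - 6*C2 = 1. Solving gives C1 = 33/7, C2 = 15/28.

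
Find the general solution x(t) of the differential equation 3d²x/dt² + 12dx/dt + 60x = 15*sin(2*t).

Divide through by 3: x'' + 4x' + 20x = 5*sin(2*t).
Characteristic equation r² + 4r + 20 = 0 has discriminant (4)² - 4·(20) = -64 < 0, so r = -2 ± 4i.
Hence x_h = C1*cos(4*t)*exp(-2*t) + C2*exp(-2*t)*sin(4*t).
Try x_p = A*cos(2*t) + B*sin(2*t). Substituting and equating the coefficients of cos(2t) and sin(2t) gives A = -1/8, B = 1/4, so x_p = -cos(2*t)/8 + sin(2*t)/4.

x = -cos(2*t)/8 + sin(2*t)/4 + C1*cos(4*t)*exp(-2*t) + C2*exp(-2*t)*sin(4*t)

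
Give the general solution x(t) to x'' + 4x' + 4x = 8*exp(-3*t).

Characteristic equation r² + 4r + 4 = 0 has discriminant (4)² - 4·(4) = 0, so r = -2 is a repeated root.
Hence x_h = (C1 + C2*t)*exp(-2*t).
Try x_p = A*exp(-3*t). Substituting into the equation and dividing by exp(-3*t) gives A = 8, so x_p = 8*exp(-3*t).

x = 8*exp(-3*t) + C1*exp(-2*t) + C2*t*exp(-2*t)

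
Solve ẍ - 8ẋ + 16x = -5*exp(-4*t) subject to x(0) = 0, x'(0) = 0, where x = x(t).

Characteristic equation r² - 8r + 16 = 0 has discriminant (-8)² - 4·(16) = 0, so r = 4 is a repeated root.
Hence x_h = (C1 + C2*t)*exp(4*t).
Try x_p = A*exp(-4*t). Substituting into the equation and dividing by exp(-4*t) gives A = -5/64, so x_p = -5*exp(-4*t)/64.
General solution: x = -5*exp(-4*t)/64 + C1*exp(4*t) + C2*t*exp(4*t).
Apply the initial conditions: x(0) = -5/64 + C1 = 0 and x'(0) = 5/16 + C2 + 4*C1 = 0. Solving gives C1 = 5/64, C2 = -5/8.

x = -5*exp(-4*t)/64 + 5*exp(4*t)/64 - 5*t*exp(4*t)/8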